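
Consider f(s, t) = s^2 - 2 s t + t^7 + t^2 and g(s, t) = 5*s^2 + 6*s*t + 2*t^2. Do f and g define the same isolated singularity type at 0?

No.

The Hessian of f at 0 has rank 1. Corank 1: A-series; mu = 6 gives A_6. The Hessian of g at 0 has rank 2. Corank 0: nondegenerate Morse point, so A_1. f is A_6 but g is A_1, hence not right-equivalent.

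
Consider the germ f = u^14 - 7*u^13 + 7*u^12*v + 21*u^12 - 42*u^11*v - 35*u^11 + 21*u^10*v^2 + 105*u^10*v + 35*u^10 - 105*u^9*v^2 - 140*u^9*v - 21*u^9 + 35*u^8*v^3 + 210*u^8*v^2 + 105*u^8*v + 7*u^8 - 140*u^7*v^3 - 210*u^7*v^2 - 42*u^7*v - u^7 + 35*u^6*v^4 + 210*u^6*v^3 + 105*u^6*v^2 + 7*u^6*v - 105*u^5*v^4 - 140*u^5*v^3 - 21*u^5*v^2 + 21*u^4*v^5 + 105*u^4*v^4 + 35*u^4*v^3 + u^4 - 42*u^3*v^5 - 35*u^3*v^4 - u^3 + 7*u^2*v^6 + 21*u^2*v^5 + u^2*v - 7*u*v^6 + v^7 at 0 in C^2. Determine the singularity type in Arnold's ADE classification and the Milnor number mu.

Type D_{8}, Milnor number mu = 8.

The Hessian of f at 0 has rank 0. Corank 2; j^3 = -u^2*(u - v) has shape L^2 M (L != M), so D-series; mu = 8 gives D_8.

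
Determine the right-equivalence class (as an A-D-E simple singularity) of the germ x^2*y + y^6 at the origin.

D_7

The Hessian of f at 0 is [[0, 0], [0, 0]] with rank 0, so corank 2. A Groebner basis of the Jacobian ideal J(f) in C{x,y} is {x^2/6 + y^5, x^3, x*y}; counting standard monomials gives mu = 7. Corank 2; j^3 = x^2*y has shape L^2 M (L != M), so D-series; mu = 7 gives D_7.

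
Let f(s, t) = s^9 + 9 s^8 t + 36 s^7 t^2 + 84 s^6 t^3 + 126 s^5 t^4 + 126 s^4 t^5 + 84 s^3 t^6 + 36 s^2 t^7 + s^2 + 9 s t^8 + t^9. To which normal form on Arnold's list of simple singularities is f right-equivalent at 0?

The Hessian of f at 0 is [[2, 0], [0, 0]] with rank 1, so corank 1. A Groebner basis of the Jacobian ideal J(f) in C{s,t} is {t^8, s}; counting standard monomials gives mu = 8. Corank 1: A-series; mu = 8 gives A_8.

A8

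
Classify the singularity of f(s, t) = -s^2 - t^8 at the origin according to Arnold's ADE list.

A7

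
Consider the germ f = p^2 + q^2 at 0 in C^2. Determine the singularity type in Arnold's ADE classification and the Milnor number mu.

The Hessian of f at 0 has rank 2. Corank 0: nondegenerate Morse point, so A_1.

Type A_1, Milnor number mu = 1.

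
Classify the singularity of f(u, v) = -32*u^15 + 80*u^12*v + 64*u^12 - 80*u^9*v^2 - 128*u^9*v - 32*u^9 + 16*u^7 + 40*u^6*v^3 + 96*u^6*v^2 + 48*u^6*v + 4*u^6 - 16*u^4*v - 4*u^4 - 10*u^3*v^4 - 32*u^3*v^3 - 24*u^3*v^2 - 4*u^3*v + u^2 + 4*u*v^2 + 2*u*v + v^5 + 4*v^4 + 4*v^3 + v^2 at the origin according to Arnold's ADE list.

A_4

The Hessian of f at 0 has rank 1. Corank 1: A-series; mu = 4 gives A_4.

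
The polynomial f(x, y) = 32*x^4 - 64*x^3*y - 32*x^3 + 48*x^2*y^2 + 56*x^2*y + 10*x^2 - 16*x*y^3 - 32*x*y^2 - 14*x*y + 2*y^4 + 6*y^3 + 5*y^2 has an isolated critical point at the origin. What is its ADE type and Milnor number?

Type A1, Milnor number mu = 1.

The Hessian of f at 0 has rank 2. Corank 0: nondegenerate Morse point, so A_1.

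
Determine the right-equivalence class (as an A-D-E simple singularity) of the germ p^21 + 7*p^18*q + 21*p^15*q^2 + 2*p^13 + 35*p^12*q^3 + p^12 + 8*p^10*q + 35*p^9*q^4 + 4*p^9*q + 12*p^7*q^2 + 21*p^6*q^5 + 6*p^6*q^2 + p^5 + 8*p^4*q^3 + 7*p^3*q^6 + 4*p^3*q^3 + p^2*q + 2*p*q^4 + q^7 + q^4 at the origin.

The Hessian of f at 0 has rank 0. Corank 2; j^3 = p^2*q has shape L^2 M (L != M), so D-series; mu = 5 gives D_5.

D_{5}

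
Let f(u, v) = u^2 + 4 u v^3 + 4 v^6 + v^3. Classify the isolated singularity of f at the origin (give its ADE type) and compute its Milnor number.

The Hessian of f at 0 has rank 1. Corank 1: A-series; mu = 2 gives A_2.

Type A2, Milnor number mu = 2.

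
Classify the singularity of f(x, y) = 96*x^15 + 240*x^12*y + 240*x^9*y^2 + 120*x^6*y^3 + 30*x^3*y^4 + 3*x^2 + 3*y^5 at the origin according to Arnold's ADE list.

A4

The Hessian of f at 0 has rank 1. Corank 1: A-series; mu = 4 gives A_4.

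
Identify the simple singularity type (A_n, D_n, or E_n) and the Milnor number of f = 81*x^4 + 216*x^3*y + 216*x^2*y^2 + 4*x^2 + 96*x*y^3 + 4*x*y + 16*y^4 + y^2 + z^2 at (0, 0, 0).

Type A3, Milnor number mu = 3.

The Hessian of f at 0 has rank 2. Corank 1: A-series; mu = 3 gives A_3.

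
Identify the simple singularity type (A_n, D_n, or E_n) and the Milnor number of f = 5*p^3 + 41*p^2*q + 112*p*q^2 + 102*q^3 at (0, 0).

The Hessian of f at 0 has rank 0. Corank 2; j^3 = (p + 3*q)*(5*p^2 + 26*p*q + 34*q^2) splits into three distinct lines over C (the quadratic factor has nonzero discriminant), so D_4.

Type D_{4}, Milnor number mu = 4.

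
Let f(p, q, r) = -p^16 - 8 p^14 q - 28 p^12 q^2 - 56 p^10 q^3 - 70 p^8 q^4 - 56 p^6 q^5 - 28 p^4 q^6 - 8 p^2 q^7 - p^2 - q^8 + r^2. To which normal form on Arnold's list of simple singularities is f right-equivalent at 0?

The Hessian of f at 0 has rank 2. Corank 1: A-series; mu = 7 gives A_7.

A7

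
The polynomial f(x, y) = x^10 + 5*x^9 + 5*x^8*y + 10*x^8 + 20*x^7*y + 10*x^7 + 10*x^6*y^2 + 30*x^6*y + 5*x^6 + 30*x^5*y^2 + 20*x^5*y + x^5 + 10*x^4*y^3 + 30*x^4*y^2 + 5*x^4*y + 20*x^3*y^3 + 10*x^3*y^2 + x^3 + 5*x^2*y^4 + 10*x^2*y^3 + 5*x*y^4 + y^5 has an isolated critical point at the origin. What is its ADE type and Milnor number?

The Hessian of f at 0 is [[0, 0], [0, 0]] with rank 0, so corank 2. A Groebner basis of the Jacobian ideal J(f) in C{x,y} is {y^5, x*y^3 + y^4/4, x^2}; counting standard monomials gives mu = 8. Corank 2; j^3 = x^3 is a perfect cube, so E-series; the 5-jet and mu = 8 give E_8.

Type E_8, Milnor number mu = 8.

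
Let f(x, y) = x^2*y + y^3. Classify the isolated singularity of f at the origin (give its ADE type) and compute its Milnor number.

Type D_{4}, Milnor number mu = 4.

The Hessian of f at 0 has rank 0. Corank 2; j^3 = y*(x^2 + y^2) splits into three distinct lines over C (the quadratic factor has nonzero discriminant), so D_4.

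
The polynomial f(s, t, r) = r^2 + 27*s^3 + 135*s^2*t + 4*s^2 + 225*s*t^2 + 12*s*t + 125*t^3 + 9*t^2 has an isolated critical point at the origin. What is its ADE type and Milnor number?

Type A_2, Milnor number mu = 2.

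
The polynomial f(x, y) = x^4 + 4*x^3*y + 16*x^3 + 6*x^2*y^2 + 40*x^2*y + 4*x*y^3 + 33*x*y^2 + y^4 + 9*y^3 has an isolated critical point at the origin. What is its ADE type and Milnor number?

Type D_5, Milnor number mu = 5.

The Hessian of f at 0 is [[0, 0], [0, 0]] with rank 0, so corank 2. A Groebner basis of the Jacobian ideal J(f) in C{x,y} is {x*y^2 + 48*x*y + 36*y^2, -64*x*y + y^3 - 48*y^2, x^2 + 7*x*y/4 + 3*y^2/4}; counting standard monomials gives mu = 5. Corank 2; j^3 = (x + y)*(4*x + 3*y)^2 has shape L^2 M (L != M), so D-series; mu = 5 gives D_5.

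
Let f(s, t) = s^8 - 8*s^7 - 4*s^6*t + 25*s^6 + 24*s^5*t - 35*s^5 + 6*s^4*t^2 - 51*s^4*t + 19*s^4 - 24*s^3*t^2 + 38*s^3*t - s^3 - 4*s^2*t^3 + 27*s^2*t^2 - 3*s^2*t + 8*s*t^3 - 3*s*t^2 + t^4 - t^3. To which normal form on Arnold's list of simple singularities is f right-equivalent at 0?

E_{6}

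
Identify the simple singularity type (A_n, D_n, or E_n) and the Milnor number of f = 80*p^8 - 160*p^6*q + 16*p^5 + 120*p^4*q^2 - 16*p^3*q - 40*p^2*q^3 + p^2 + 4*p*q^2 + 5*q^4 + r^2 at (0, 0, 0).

Type A3, Milnor number mu = 3.

The Hessian of f at 0 has rank 2. Corank 1: A-series; mu = 3 gives A_3.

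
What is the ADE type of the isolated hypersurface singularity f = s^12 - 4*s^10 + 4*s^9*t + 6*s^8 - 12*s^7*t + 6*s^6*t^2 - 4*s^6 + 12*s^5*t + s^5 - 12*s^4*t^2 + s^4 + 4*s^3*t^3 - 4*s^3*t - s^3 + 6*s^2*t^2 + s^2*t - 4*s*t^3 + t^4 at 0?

D_5

The Hessian of f at 0 has rank 0. Corank 2; j^3 = -s^2*(s - t) has shape L^2 M (L != M), so D-series; mu = 5 gives D_5.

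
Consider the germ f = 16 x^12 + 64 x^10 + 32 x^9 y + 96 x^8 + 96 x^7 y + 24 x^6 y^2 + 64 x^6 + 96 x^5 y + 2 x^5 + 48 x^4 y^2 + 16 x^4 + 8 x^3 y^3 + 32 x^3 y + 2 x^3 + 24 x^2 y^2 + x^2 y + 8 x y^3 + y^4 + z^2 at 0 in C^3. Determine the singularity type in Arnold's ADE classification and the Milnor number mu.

The Hessian of f at 0 is [[0, 0, 0], [0, 0, 0], [0, 0, 2]] with rank 1, so corank 2. A Groebner basis of the Jacobian ideal J(f) in C{x,y,z} is {x*y^2, -x*y/8 + y^3, x^2 + x*y/2, z}; counting standard monomials gives mu = 5. Corank 2; j^3 = x^2*(2*x + y) has shape L^2 M (L != M), so D-series; mu = 5 gives D_5.

Type D_5, Milnor number mu = 5.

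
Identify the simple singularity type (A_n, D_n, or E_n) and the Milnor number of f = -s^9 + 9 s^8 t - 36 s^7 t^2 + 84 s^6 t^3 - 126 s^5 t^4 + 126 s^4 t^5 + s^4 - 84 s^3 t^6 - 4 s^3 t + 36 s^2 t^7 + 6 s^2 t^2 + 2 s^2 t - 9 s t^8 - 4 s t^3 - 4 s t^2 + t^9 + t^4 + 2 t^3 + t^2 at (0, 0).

The Hessian of f at 0 has rank 1. Corank 1: A-series; mu = 8 gives A_8.

Type A_{8}, Milnor number mu = 8.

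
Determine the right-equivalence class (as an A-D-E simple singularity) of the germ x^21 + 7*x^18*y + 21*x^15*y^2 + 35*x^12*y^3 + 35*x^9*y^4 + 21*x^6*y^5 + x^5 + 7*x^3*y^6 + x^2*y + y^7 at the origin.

The Hessian of f at 0 has rank 0. Corank 2; j^3 = x^2*y has shape L^2 M (L != M), so D-series; mu = 8 gives D_8.

D_{8}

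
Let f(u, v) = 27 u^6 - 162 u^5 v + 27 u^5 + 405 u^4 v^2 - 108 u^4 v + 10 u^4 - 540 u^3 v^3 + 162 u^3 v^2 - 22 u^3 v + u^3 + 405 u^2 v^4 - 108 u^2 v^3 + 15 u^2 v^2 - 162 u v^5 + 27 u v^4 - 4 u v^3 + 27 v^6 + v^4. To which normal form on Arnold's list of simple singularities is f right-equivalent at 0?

The Hessian of f at 0 has rank 0. Corank 2; j^3 = u^3 is a perfect cube, so E-series; the 4-jet and mu = 6 give E_6.

E_{6}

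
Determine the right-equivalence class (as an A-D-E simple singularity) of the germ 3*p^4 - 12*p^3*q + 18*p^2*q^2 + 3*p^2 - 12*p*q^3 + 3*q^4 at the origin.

A_3

The Hessian of f at 0 is [[6, 0], [0, 0]] with rank 1, so corank 1. A Groebner basis of the Jacobian ideal J(f) in C{p,q} is {q^3, p}; counting standard monomials gives mu = 3. Corank 1: A-series; mu = 3 gives A_3.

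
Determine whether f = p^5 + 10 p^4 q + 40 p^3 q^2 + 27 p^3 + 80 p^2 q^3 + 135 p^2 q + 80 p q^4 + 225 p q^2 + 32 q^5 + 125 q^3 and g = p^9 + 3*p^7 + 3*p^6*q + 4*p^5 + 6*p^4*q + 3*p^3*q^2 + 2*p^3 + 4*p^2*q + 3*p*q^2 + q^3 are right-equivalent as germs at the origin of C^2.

No.

The Hessian of f at 0 has rank 0. Corank 2; j^3 = (3*p + 5*q)^3 is a perfect cube, so E-series; the 5-jet and mu = 8 give E_8. The Hessian of g at 0 has rank 0. Corank 2; j^3 = (p + q)*(2*p^2 + 2*p*q + q^2) splits into three distinct lines over C (the quadratic factor has nonzero discriminant), so D_4. f is E_8 but g is D_4, hence not right-equivalent.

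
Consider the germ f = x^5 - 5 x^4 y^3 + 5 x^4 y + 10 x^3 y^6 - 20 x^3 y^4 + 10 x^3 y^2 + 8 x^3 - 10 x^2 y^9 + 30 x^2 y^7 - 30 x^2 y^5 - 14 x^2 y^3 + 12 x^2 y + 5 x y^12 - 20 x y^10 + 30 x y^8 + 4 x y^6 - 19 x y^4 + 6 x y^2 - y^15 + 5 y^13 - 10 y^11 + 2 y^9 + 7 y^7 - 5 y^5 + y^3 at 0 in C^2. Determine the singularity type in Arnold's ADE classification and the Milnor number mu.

The Hessian of f at 0 has rank 0. Corank 2; j^3 = (2*x + y)^3 is a perfect cube, so E-series; the 5-jet and mu = 8 give E_8.

Type E_8, Milnor number mu = 8.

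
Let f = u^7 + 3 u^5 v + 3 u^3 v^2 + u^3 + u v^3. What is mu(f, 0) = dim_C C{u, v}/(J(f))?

The Hessian of f at 0 has rank 0. Corank 2; j^3 = u^3 is a perfect cube, so E-series; the 4-jet and mu = 7 give E_7.

7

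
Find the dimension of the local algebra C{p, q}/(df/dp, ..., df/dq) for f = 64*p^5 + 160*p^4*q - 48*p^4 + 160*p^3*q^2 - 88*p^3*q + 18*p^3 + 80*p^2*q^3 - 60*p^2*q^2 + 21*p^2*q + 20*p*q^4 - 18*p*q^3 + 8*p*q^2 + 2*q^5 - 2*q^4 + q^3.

The Hessian of f at 0 has rank 0. Corank 2; j^3 = (2*p + q)*(3*p + q)^2 has shape L^2 M (L != M), so D-series; mu = 6 gives D_6.

6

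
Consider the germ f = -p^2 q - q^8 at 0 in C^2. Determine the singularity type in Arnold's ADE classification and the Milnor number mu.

Type D_9, Milnor number mu = 9.

The Hessian of f at 0 has rank 0. Corank 2; j^3 = -p^2*q has shape L^2 M (L != M), so D-series; mu = 9 gives D_9.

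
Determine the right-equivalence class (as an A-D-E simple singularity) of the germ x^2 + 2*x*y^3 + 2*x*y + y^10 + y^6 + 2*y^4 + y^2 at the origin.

The Hessian of f at 0 is [[2, 2], [2, 2]] with rank 1, so corank 1. A Groebner basis of the Jacobian ideal J(f) in C{x,y} is {x^3 + 3*x^2*y + 3*x*y^2 - x - y, x + y^3 + y}; counting standard monomials gives mu = 9. Corank 1: A-series; mu = 9 gives A_9.

A_{9}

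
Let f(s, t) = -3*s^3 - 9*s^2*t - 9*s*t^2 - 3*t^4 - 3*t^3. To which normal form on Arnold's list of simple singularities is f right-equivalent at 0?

The Hessian of f at 0 has rank 0. Corank 2; j^3 = -3*(s + t)^3 is a perfect cube, so E-series; the 4-jet and mu = 6 give E_6.

E_{6}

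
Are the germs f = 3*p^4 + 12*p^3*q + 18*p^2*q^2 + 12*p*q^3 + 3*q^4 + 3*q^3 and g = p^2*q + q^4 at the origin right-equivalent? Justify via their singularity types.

No.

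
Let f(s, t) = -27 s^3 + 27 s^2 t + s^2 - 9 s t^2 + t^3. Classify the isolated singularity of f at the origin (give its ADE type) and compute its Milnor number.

The Hessian of f at 0 is [[2, 0], [0, 0]] with rank 1, so corank 1. A Groebner basis of the Jacobian ideal J(f) in C{s,t} is {t^2, s}; counting standard monomials gives mu = 2. Corank 1: A-series; mu = 2 gives A_2.

Type A_{2}, Milnor number mu = 2.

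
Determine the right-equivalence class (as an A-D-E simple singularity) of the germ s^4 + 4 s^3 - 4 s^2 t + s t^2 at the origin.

The Hessian of f at 0 is [[0, 0], [0, 0]] with rank 0, so corank 2. A Groebner basis of the Jacobian ideal J(f) in C{s,t} is {s*t^2 - 2*s*t + t^2, -4*s*t + t^3 + 2*t^2, s^2 - s*t/2}; counting standard monomials gives mu = 5. Corank 2; j^3 = s*(2*s - t)^2 has shape L^2 M (L != M), so D-series; mu = 5 gives D_5.

D_5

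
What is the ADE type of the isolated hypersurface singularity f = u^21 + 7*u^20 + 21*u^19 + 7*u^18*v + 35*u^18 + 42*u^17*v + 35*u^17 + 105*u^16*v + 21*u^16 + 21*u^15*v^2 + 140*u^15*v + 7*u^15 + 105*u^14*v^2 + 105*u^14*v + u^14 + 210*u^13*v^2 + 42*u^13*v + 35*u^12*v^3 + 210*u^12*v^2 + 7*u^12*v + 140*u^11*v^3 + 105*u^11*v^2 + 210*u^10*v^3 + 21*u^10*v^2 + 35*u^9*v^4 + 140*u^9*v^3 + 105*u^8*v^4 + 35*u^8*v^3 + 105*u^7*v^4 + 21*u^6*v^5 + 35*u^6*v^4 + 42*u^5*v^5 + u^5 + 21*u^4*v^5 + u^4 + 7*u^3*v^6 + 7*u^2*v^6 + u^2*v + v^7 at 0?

D_8

The Hessian of f at 0 has rank 0. Corank 2; j^3 = u^2*v has shape L^2 M (L != M), so D-series; mu = 8 gives D_8.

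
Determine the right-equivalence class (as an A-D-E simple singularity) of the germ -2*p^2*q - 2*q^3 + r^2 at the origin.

D4

The Hessian of f at 0 has rank 1. Corank 2; j^3 = -2*q*(p^2 + q^2) splits into three distinct lines over C (the quadratic factor has nonzero discriminant), so D_4.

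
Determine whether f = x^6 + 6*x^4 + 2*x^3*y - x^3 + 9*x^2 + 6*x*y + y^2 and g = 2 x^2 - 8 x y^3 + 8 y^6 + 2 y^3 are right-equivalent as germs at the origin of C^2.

Yes.

The Hessian of f at 0 has rank 1. Corank 1: A-series; mu = 2 gives A_2. The Hessian of g at 0 has rank 1. Corank 1: A-series; mu = 2 gives A_2. Both have type A_2, hence right-equivalent.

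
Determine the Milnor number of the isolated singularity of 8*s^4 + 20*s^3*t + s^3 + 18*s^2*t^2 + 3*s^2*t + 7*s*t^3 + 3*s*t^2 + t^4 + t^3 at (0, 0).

7

The Hessian of f at 0 has rank 0. Corank 2; j^3 = (s + t)^3 is a perfect cube, so E-series; the 4-jet and mu = 7 give E_7.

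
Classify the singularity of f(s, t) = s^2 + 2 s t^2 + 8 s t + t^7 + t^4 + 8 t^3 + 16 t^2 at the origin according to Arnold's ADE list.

The Hessian of f at 0 is [[2, 8], [8, 32]] with rank 1, so corank 1. A Groebner basis of the Jacobian ideal J(f) in C{s,t} is {s^3 + 12*s^2*t - 48*s^2 - 256*s*t + 256*s + 1024*t, s + t^2 + 4*t}; counting standard monomials gives mu = 6. Corank 1: A-series; mu = 6 gives A_6.

A_6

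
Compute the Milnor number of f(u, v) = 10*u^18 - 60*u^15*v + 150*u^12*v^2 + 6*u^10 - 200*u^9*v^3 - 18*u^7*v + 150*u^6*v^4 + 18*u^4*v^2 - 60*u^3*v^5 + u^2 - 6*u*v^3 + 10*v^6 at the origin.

5

The Hessian of f at 0 has rank 1. Corank 1: A-series; mu = 5 gives A_5.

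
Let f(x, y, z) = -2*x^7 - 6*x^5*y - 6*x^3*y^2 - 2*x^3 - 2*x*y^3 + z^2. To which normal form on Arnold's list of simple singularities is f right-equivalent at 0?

The Hessian of f at 0 has rank 1. Corank 2; j^3 = -2*x^3 is a perfect cube, so E-series; the 4-jet and mu = 7 give E_7.

E_{7}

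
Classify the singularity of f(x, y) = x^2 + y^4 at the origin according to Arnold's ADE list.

The Hessian of f at 0 has rank 1. Corank 1: A-series; mu = 3 gives A_3.

A_3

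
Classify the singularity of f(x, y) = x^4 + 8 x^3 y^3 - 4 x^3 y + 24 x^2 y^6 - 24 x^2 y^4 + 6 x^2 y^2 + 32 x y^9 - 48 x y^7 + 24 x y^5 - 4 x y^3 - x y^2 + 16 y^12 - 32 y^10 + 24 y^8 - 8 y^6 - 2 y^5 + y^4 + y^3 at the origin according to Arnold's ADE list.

D5

The Hessian of f at 0 has rank 0. Corank 2; j^3 = -y^2*(x - y) has shape L^2 M (L != M), so D-series; mu = 5 gives D_5.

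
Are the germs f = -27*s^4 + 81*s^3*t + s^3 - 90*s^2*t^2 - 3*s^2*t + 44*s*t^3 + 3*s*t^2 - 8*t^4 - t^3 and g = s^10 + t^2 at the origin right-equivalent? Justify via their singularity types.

The Hessian of f at 0 has rank 0. Corank 2; j^3 = (s - t)^3 is a perfect cube, so E-series; the 4-jet and mu = 7 give E_7. The Hessian of g at 0 has rank 1. Corank 1: A-series; mu = 9 gives A_9. f is E_7 but g is A_9, hence not right-equivalent.

No.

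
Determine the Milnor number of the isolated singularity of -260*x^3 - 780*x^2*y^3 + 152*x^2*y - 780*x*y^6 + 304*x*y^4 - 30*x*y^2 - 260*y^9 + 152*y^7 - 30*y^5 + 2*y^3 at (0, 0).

4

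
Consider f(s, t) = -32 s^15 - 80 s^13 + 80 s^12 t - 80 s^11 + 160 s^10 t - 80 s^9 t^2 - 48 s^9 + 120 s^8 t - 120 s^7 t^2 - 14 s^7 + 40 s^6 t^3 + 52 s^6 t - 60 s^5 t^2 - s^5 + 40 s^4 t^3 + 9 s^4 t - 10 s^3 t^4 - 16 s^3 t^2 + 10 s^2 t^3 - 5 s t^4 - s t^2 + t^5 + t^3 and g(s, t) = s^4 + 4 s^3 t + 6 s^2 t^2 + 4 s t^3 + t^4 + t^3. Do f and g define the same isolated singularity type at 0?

The Hessian of f at 0 has rank 0. Corank 2; j^3 = -t^2*(s - t) has shape L^2 M (L != M), so D-series; mu = 6 gives D_6. The Hessian of g at 0 has rank 0. Corank 2; j^3 = t^3 is a perfect cube, so E-series; the 4-jet and mu = 6 give E_6. f is D_6 but g is E_6, hence not right-equivalent.

No.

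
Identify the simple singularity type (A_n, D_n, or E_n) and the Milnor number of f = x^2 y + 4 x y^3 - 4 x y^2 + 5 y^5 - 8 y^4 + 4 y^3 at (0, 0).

Type D6, Milnor number mu = 6.

The Hessian of f at 0 has rank 0. Corank 2; j^3 = y*(x - 2*y)^2 has shape L^2 M (L != M), so D-series; mu = 6 gives D_6.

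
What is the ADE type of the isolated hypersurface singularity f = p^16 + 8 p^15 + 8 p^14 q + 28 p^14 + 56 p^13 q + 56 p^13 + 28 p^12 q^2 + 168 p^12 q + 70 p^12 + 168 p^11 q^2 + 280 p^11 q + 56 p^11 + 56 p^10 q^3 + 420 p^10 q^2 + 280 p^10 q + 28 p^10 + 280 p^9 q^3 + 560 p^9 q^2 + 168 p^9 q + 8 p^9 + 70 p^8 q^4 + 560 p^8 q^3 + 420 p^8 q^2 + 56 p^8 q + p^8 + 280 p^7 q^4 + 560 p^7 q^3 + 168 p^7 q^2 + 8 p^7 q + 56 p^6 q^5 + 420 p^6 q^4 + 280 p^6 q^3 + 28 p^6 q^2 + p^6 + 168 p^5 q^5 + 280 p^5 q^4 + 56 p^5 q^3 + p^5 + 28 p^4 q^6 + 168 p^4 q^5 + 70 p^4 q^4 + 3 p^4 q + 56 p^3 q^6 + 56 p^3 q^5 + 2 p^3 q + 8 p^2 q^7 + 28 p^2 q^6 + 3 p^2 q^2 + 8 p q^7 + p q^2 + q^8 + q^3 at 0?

The Hessian of f at 0 has rank 0. Corank 2; j^3 = q^2*(p + q) has shape L^2 M (L != M), so D-series; mu = 9 gives D_9.

D_{9}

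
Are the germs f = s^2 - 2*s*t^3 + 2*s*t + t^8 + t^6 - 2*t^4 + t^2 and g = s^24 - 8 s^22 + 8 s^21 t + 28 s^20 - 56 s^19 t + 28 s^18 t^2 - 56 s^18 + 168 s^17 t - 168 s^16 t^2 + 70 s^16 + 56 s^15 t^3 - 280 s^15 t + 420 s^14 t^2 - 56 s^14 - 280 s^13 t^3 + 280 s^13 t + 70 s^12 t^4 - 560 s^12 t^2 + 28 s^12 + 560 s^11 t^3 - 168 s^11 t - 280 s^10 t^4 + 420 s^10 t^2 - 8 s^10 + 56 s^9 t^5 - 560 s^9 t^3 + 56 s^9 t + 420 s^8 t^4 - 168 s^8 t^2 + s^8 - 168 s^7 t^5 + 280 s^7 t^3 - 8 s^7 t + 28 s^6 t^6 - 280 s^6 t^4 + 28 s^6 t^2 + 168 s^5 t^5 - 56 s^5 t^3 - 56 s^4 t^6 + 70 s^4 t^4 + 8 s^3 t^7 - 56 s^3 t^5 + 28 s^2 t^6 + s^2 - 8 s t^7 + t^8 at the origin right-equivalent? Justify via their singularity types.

Yes.

The Hessian of f at 0 is [[2, 2], [2, 2]] with rank 1, so corank 1. A Groebner basis of the Jacobian ideal J(f) in C{s,t} is {s^3 - 3*s*t^2 - 2*s - 2*t, s^2*t + 2*s*t^2 + s + t, -s + t^3 - t}; counting standard monomials gives mu = 7. Corank 1: A-series; mu = 7 gives A_7. The Hessian of g at 0 is [[2, 0], [0, 0]] with rank 1, so corank 1. A Groebner basis of the Jacobian ideal J(g) in C{s,t} is {t^7, s}; counting standard monomials gives mu = 7. Corank 1: A-series; mu = 7 gives A_7. Both have type A_7, hence right-equivalent.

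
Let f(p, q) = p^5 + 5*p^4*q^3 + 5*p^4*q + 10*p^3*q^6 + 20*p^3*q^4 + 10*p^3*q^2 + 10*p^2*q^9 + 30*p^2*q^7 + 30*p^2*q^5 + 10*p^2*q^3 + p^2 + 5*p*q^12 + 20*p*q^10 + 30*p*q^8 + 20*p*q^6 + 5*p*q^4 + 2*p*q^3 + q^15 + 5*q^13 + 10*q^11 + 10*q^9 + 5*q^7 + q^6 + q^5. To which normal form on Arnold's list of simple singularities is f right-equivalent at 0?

A4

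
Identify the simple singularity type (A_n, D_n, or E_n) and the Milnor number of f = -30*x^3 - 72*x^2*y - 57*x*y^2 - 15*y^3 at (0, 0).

The Hessian of f at 0 has rank 0. Corank 2; j^3 = -3*(x + y)*(10*x^2 + 14*x*y + 5*y^2) splits into three distinct lines over C (the quadratic factor has nonzero discriminant), so D_4.

Type D4, Milnor number mu = 4.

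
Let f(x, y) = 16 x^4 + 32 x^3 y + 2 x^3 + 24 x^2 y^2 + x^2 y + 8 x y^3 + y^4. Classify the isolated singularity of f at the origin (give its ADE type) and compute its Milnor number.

The Hessian of f at 0 has rank 0. Corank 2; j^3 = x^2*(2*x + y) has shape L^2 M (L != M), so D-series; mu = 5 gives D_5.

Type D_{5}, Milnor number mu = 5.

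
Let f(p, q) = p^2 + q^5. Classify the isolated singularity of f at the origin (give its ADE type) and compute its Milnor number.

Type A4, Milnor number mu = 4.

The Hessian of f at 0 has rank 1. Corank 1: A-series; mu = 4 gives A_4.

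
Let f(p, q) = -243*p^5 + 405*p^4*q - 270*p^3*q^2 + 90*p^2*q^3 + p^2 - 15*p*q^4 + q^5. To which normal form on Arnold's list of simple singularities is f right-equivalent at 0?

The Hessian of f at 0 has rank 1. Corank 1: A-series; mu = 4 gives A_4.

A_4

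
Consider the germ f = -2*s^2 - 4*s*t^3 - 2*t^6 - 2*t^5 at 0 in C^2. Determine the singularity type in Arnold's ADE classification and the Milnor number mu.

Type A_4, Milnor number mu = 4.

The Hessian of f at 0 has rank 1. Corank 1: A-series; mu = 4 gives A_4.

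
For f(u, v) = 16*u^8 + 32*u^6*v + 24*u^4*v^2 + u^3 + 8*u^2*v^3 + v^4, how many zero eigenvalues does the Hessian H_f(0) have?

2

Hessian at 0 has rank 0.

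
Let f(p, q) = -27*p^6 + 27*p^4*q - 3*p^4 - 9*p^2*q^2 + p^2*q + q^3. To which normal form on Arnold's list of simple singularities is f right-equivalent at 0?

The Hessian of f at 0 has rank 0. Corank 2; j^3 = q*(p^2 + q^2) splits into three distinct lines over C (the quadratic factor has nonzero discriminant), so D_4.

D4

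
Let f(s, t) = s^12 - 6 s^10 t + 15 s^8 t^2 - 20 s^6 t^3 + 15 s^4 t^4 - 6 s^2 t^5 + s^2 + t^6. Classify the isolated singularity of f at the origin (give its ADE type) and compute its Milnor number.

The Hessian of f at 0 is [[2, 0], [0, 0]] with rank 1, so corank 1. A Groebner basis of the Jacobian ideal J(f) in C{s,t} is {t^5, s}; counting standard monomials gives mu = 5. Corank 1: A-series; mu = 5 gives A_5.

Type A_{5}, Milnor number mu = 5.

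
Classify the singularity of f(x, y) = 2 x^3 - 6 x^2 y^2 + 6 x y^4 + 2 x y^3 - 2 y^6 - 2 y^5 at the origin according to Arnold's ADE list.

E_7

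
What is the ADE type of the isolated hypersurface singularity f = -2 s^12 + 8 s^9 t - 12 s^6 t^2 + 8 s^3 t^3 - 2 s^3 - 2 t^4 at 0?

The Hessian of f at 0 has rank 0. Corank 2; j^3 = -2*s^3 is a perfect cube, so E-series; the 4-jet and mu = 6 give E_6.

E6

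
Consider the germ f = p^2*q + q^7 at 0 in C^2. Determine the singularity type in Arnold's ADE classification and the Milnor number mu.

The Hessian of f at 0 has rank 0. Corank 2; j^3 = p^2*q has shape L^2 M (L != M), so D-series; mu = 8 gives D_8.

Type D_8, Milnor number mu = 8.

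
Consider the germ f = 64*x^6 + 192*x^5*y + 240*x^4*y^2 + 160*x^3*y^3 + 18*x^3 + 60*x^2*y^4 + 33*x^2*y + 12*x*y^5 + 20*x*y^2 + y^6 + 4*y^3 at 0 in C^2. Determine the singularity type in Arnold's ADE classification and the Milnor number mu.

The Hessian of f at 0 is [[0, 0], [0, 0]] with rank 0, so corank 2. A Groebner basis of the Jacobian ideal J(f) in C{x,y} is {-243*x*y/4 + y^5 - 81*y^2/2, x*y^2 + 2*y^3/3, x^2 + 7*x*y/6 + y^2/3}; counting standard monomials gives mu = 7. Corank 2; j^3 = (2*x + y)*(3*x + 2*y)^2 has shape L^2 M (L != M), so D-series; mu = 7 gives D_7.

Type D_7, Milnor number mu = 7.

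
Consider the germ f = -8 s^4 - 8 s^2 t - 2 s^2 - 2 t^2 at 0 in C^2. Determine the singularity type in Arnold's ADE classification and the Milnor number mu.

Type A1, Milnor number mu = 1.

The Hessian of f at 0 has rank 2. Corank 0: nondegenerate Morse point, so A_1.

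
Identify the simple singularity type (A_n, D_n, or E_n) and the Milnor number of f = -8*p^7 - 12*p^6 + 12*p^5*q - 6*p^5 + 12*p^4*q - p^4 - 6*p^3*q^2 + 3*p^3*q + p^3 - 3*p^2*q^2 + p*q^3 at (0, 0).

The Hessian of f at 0 has rank 0. Corank 2; j^3 = p^3 is a perfect cube, so E-series; the 4-jet and mu = 7 give E_7.

Type E7, Milnor number mu = 7.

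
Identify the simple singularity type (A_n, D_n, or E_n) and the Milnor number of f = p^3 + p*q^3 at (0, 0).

Type E7, Milnor number mu = 7.

The Hessian of f at 0 is [[0, 0], [0, 0]] with rank 0, so corank 2. A Groebner basis of the Jacobian ideal J(f) in C{p,q} is {p^3, p*q^2, 3*p^2 + q^3}; counting standard monomials gives mu = 7. Corank 2; j^3 = p^3 is a perfect cube, so E-series; the 4-jet and mu = 7 give E_7.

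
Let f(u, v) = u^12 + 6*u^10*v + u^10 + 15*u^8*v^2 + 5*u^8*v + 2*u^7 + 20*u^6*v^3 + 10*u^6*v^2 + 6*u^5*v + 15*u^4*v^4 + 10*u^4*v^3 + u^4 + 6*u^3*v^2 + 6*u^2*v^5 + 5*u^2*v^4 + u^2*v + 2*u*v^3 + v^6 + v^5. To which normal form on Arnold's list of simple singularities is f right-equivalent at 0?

The Hessian of f at 0 is [[0, 0], [0, 0]] with rank 0, so corank 2. A Groebner basis of the Jacobian ideal J(f) in C{u,v} is {u^3, u^2*v + u^2/6 + u*v^2/6, u*v + v^3}; counting standard monomials gives mu = 7. Corank 2; j^3 = u^2*v has shape L^2 M (L != M), so D-series; mu = 7 gives D_7.

D7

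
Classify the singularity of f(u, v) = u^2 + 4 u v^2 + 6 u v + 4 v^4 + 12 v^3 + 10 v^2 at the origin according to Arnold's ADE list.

A_{1}

The Hessian of f at 0 has rank 2. Corank 0: nondegenerate Morse point, so A_1.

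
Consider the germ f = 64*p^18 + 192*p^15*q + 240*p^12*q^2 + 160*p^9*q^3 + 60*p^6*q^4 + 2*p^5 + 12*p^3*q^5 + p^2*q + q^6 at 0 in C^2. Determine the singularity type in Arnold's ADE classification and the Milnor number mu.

Type D7, Milnor number mu = 7.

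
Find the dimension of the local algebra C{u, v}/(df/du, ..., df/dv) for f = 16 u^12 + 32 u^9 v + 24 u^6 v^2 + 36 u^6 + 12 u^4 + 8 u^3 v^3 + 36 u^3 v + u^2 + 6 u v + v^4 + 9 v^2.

3

The Hessian of f at 0 has rank 1. Corank 1: A-series; mu = 3 gives A_3.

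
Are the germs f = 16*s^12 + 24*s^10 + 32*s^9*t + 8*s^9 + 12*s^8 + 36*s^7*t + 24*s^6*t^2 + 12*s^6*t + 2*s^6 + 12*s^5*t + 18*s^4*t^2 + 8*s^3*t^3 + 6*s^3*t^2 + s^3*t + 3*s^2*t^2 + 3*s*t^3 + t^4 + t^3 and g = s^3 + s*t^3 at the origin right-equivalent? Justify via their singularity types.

Yes.

The Hessian of f at 0 is [[0, 0], [0, 0]] with rank 0, so corank 2. A Groebner basis of the Jacobian ideal J(f) in C{s,t} is {s^3 - 3*s*t^2 + 3*t^2, s^2*t + 2*s*t^2, t^3}; counting standard monomials gives mu = 7. Corank 2; j^3 = t^3 is a perfect cube, so E-series; the 4-jet and mu = 7 give E_7. The Hessian of g at 0 is [[0, 0], [0, 0]] with rank 0, so corank 2. A Groebner basis of the Jacobian ideal J(g) in C{s,t} is {s^3, s*t^2, 3*s^2 + t^3}; counting standard monomials gives mu = 7. Corank 2; j^3 = s^3 is a perfect cube, so E-series; the 4-jet and mu = 7 give E_7. Both have type E_7, hence right-equivalent.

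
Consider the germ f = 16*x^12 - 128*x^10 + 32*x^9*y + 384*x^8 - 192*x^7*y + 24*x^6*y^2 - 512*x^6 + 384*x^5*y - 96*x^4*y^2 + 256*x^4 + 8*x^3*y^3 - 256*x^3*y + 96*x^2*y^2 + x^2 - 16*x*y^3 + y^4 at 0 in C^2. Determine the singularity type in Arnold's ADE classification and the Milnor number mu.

The Hessian of f at 0 has rank 1. Corank 1: A-series; mu = 3 gives A_3.

Type A_{3}, Milnor number mu = 3.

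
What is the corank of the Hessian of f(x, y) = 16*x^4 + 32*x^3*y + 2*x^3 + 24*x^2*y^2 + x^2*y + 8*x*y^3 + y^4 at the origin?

The Hessian at 0 is [[0, 0], [0, 0]] of rank 0; hence corank 2.

2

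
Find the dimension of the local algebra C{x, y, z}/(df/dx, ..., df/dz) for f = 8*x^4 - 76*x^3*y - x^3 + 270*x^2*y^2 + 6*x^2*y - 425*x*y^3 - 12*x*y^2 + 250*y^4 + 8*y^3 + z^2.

The Hessian of f at 0 has rank 1. Corank 2; j^3 = -(x - 2*y)^3 is a perfect cube, so E-series; the 4-jet and mu = 7 give E_7.

7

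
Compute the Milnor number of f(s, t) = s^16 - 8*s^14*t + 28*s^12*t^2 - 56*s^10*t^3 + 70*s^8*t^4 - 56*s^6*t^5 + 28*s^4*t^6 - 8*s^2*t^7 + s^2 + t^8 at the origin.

The Hessian of f at 0 is [[2, 0], [0, 0]] with rank 1, so corank 1. A Groebner basis of the Jacobian ideal J(f) in C{s,t} is {t^7, s}; counting standard monomials gives mu = 7. Corank 1: A-series; mu = 7 gives A_7.

7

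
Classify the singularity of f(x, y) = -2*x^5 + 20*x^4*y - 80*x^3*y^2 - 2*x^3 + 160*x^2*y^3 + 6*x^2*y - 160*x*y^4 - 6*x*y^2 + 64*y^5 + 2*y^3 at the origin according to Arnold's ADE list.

E8

The Hessian of f at 0 has rank 0. Corank 2; j^3 = -2*(x - y)^3 is a perfect cube, so E-series; the 5-jet and mu = 8 give E_8.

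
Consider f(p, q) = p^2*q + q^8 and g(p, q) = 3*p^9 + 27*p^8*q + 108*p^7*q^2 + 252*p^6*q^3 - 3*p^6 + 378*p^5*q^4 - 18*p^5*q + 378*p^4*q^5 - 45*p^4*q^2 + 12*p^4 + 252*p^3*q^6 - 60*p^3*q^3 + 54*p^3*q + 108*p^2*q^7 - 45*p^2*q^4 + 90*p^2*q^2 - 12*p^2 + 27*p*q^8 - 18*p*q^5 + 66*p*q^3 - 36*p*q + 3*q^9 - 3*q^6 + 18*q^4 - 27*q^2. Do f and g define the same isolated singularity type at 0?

No.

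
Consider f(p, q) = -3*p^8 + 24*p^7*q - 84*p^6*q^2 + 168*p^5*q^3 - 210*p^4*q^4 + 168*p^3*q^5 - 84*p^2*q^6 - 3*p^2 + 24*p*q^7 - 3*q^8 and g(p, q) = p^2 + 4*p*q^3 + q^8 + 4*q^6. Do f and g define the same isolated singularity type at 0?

Yes.

The Hessian of f at 0 has rank 1. Corank 1: A-series; mu = 7 gives A_7. The Hessian of g at 0 has rank 1. Corank 1: A-series; mu = 7 gives A_7. Both have type A_7, hence right-equivalent.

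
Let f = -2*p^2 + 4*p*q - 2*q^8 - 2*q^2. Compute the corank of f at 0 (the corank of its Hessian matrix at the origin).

The Hessian at 0 is [[-4, 4], [4, -4]] of rank 1; hence corank 1.

1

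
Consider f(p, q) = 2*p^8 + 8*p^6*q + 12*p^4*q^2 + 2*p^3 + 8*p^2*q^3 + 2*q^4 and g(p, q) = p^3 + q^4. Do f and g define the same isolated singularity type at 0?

Yes.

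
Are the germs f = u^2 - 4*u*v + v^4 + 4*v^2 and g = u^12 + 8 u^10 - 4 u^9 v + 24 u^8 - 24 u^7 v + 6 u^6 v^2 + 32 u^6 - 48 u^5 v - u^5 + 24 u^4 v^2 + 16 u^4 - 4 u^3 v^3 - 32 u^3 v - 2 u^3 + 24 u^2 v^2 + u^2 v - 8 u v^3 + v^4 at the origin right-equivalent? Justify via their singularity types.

No.

The Hessian of f at 0 has rank 1. Corank 1: A-series; mu = 3 gives A_3. The Hessian of g at 0 has rank 0. Corank 2; j^3 = -u^2*(2*u - v) has shape L^2 M (L != M), so D-series; mu = 5 gives D_5. f is A_3 but g is D_5, hence not right-equivalent.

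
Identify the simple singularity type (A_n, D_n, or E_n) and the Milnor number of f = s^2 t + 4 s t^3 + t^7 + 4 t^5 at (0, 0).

The Hessian of f at 0 is [[0, 0], [0, 0]] with rank 0, so corank 2. A Groebner basis of the Jacobian ideal J(f) in C{s,t} is {s^2*t^2 + 4*s^2/7 + 8*s*t^2/7, s^3 - 8*s^2/7 - 16*s*t^2/7, s*t/2 + t^3}; counting standard monomials gives mu = 8. Corank 2; j^3 = s^2*t has shape L^2 M (L != M), so D-series; mu = 8 gives D_8.

Type D_8, Milnor number mu = 8.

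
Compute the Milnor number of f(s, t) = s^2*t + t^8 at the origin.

9

The Hessian of f at 0 has rank 0. Corank 2; j^3 = s^2*t has shape L^2 M (L != M), so D-series; mu = 9 gives D_9.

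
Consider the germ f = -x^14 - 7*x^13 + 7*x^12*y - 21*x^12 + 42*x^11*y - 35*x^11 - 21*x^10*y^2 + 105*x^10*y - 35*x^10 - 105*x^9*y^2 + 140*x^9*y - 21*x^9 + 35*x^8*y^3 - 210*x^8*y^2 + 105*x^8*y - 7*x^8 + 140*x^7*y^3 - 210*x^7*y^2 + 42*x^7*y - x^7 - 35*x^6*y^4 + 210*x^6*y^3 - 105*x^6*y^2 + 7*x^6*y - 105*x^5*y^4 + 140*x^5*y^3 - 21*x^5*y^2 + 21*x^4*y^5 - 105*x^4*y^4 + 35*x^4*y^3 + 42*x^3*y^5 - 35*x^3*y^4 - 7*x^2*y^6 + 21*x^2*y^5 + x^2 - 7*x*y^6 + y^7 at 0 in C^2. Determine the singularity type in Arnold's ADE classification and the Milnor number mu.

The Hessian of f at 0 has rank 1. Corank 1: A-series; mu = 6 gives A_6.

Type A_{6}, Milnor number mu = 6.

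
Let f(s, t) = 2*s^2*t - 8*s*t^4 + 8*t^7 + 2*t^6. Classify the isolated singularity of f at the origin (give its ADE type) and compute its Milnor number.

Type D7, Milnor number mu = 7.

The Hessian of f at 0 has rank 0. Corank 2; j^3 = 2*s^2*t has shape L^2 M (L != M), so D-series; mu = 7 gives D_7.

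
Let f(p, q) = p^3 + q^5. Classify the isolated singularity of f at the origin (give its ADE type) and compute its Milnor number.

Type E_8, Milnor number mu = 8.

The Hessian of f at 0 has rank 0. Corank 2; j^3 = p^3 is a perfect cube, so E-series; the 5-jet and mu = 8 give E_8.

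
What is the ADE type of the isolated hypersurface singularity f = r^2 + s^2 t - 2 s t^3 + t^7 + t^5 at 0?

D_{8}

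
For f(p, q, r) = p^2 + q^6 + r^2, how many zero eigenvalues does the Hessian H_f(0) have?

1

The Hessian at 0 is [[2, 0, 0], [0, 0, 0], [0, 0, 2]] of rank 2; hence corank 1.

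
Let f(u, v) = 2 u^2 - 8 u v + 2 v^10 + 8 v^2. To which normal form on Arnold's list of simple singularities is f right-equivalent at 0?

A_9

The Hessian of f at 0 has rank 1. Corank 1: A-series; mu = 9 gives A_9.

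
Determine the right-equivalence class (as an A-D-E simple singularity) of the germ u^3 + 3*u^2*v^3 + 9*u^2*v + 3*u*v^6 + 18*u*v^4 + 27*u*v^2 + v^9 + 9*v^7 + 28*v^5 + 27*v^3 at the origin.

The Hessian of f at 0 is [[0, 0], [0, 0]] with rank 0, so corank 2. A Groebner basis of the Jacobian ideal J(f) in C{u,v} is {u^2/2 + u*v^3 + 3*u*v + 9*v^2/2, v^4, u^3 - 27*u*v^2 - 54*v^3, u^2*v + 6*u*v^2 + 9*v^3}; counting standard monomials gives mu = 8. Corank 2; j^3 = (u + 3*v)^3 is a perfect cube, so E-series; the 5-jet and mu = 8 give E_8.

E_{8}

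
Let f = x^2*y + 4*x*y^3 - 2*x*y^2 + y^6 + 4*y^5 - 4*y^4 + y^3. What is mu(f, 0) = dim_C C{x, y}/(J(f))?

7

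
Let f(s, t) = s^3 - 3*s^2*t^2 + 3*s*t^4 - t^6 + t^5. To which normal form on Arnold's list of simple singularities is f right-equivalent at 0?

E_8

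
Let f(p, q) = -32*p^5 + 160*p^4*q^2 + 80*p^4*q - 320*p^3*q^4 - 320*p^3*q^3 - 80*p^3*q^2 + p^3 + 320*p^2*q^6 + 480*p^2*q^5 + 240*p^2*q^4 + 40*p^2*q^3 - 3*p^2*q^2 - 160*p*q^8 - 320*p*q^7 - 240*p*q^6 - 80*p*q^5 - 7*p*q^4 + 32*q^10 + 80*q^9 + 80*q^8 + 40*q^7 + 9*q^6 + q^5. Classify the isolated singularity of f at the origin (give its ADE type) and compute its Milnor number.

The Hessian of f at 0 is [[0, 0], [0, 0]] with rank 0, so corank 2. A Groebner basis of the Jacobian ideal J(f) in C{p,q} is {p^2/8 + p*q^3 - p*q^2/4, p^2 - 2*p*q^2 + q^4, p^3, p^2*q + p^2/4 - p*q^2/2}; counting standard monomials gives mu = 8. Corank 2; j^3 = p^3 is a perfect cube, so E-series; the 5-jet and mu = 8 give E_8.

Type E_{8}, Milnor number mu = 8.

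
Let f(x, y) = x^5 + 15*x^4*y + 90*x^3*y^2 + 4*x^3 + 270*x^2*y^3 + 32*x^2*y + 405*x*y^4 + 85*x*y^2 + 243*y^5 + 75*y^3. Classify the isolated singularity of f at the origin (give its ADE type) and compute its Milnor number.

Type D6, Milnor number mu = 6.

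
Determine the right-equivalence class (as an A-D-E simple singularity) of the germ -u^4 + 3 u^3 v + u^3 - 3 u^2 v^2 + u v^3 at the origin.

The Hessian of f at 0 has rank 0. Corank 2; j^3 = u^3 is a perfect cube, so E-series; the 4-jet and mu = 7 give E_7.

E_7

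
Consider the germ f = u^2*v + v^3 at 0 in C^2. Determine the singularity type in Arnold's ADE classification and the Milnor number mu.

Type D_4, Milnor number mu = 4.

The Hessian of f at 0 is [[0, 0], [0, 0]] with rank 0, so corank 2. A Groebner basis of the Jacobian ideal J(f) in C{u,v} is {v^3, u^2 + 3*v^2, u*v}; counting standard monomials gives mu = 4. Corank 2; j^3 = v*(u^2 + v^2) splits into three distinct lines over C (the quadratic factor has nonzero discriminant), so D_4.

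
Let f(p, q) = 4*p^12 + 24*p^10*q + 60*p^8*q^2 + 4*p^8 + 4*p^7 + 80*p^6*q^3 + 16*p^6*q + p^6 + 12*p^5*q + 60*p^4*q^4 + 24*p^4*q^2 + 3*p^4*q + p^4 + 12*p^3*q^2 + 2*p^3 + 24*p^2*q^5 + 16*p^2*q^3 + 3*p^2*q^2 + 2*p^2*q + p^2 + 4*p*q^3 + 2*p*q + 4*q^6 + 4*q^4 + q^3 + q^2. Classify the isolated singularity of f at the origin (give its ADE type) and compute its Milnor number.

Type A2, Milnor number mu = 2.

The Hessian of f at 0 has rank 1. Corank 1: A-series; mu = 2 gives A_2.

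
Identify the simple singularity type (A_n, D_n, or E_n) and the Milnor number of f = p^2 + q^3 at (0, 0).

Type A_{2}, Milnor number mu = 2.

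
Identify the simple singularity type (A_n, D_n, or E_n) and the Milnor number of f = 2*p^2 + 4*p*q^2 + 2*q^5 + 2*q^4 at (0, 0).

Type A4, Milnor number mu = 4.

The Hessian of f at 0 has rank 1. Corank 1: A-series; mu = 4 gives A_4.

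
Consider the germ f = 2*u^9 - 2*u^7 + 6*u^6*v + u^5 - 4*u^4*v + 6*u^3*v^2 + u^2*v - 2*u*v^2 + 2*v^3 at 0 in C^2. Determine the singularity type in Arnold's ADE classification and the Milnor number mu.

Type D4, Milnor number mu = 4.

The Hessian of f at 0 has rank 0. Corank 2; j^3 = v*(u^2 - 2*u*v + 2*v^2) splits into three distinct lines over C (the quadratic factor has nonzero discriminant), so D_4.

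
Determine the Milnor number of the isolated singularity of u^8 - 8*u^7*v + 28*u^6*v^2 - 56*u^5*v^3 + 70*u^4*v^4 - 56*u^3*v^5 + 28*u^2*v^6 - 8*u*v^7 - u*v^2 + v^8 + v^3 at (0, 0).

9

The Hessian of f at 0 is [[0, 0], [0, 0]] with rank 0, so corank 2. A Groebner basis of the Jacobian ideal J(f) in C{u,v} is {u^7 - v^2/8, v^3, u*v - v^2}; counting standard monomials gives mu = 9. Corank 2; j^3 = -v^2*(u - v) has shape L^2 M (L != M), so D-series; mu = 9 gives D_9.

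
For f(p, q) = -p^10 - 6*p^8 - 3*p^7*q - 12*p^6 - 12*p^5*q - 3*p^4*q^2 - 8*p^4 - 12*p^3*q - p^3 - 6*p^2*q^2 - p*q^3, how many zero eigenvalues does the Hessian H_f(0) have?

2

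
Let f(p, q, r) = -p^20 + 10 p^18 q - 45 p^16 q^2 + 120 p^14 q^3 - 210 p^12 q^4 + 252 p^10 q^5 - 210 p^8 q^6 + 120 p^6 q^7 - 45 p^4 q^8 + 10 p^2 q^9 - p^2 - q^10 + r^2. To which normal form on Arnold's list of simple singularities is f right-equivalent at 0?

A_{9}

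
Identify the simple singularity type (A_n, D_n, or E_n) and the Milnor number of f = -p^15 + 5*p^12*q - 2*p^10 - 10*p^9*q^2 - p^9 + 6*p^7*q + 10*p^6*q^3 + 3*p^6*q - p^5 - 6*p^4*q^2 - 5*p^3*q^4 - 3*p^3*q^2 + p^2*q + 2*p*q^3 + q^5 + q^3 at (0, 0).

Type D_{4}, Milnor number mu = 4.

The Hessian of f at 0 has rank 0. Corank 2; j^3 = q*(p^2 + q^2) splits into three distinct lines over C (the quadratic factor has nonzero discriminant), so D_4.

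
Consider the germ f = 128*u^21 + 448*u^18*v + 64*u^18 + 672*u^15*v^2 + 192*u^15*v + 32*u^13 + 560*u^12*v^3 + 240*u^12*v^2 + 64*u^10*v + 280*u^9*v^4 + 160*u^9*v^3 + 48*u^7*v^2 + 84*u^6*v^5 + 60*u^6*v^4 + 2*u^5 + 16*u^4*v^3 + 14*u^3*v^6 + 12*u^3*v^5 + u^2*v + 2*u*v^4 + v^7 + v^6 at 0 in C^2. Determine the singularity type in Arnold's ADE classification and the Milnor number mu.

Type D7, Milnor number mu = 7.

The Hessian of f at 0 is [[0, 0], [0, 0]] with rank 0, so corank 2. A Groebner basis of the Jacobian ideal J(f) in C{u,v} is {u*v + v^4, u^3, u^2*v, -u^2/6 + u*v^2}; counting standard monomials gives mu = 7. Corank 2; j^3 = u^2*v has shape L^2 M (L != M), so D-series; mu = 7 gives D_7.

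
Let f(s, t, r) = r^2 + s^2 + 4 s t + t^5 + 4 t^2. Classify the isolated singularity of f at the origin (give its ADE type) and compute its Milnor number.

Type A_{4}, Milnor number mu = 4.

The Hessian of f at 0 has rank 2. Corank 1: A-series; mu = 4 gives A_4.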